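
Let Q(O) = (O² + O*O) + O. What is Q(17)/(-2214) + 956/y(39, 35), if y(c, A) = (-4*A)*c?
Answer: -447107/1007370 ≈ -0.44384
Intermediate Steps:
Q(O) = O + 2*O² (Q(O) = (O² + O²) + O = 2*O² + O = O + 2*O²)
y(c, A) = -4*A*c
Q(17)/(-2214) + 956/y(39, 35) = (17*(1 + 2*17))/(-2214) + 956/((-4*35*39)) = (17*(1 + 34))*(-1/2214) + 956/(-5460) = (17*35)*(-1/2214) + 956*(-1/5460) = 595*(-1/2214) - 239/1365 = -595/2214 - 239/1365 = -447107/1007370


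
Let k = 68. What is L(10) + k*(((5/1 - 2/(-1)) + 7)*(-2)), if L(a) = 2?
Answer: -1902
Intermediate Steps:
L(10) + k*(((5/1 - 2/(-1)) + 7)*(-2)) = 2 + 68*(((5/1 - 2/(-1)) + 7)*(-2)) = 2 + 68*(((5*1 - 2*(-1)) + 7)*(-2)) = 2 + 68*(((5 + 2) + 7)*(-2)) = 2 + 68*((7 + 7)*(-2)) = 2 + 68*(14*(-2)) = 2 + 68*(-28) = 2 - 1904 = -1902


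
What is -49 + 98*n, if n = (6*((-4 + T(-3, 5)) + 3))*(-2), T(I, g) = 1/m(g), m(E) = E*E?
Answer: 26999/25 ≈ 1080.0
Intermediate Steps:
m(E) = E**2
T(I, g) = g**(-2) (T(I, g) = 1/(g**2) = g**(-2))
n = 288/25 (n = (6*((-4 + 5**(-2)) + 3))*(-2) = (6*((-4 + 1/25) + 3))*(-2) = (6*(-99/25 + 3))*(-2) = (6*(-24/25))*(-2) = -144/25*(-2) = 288/25 ≈ 11.520)
-49 + 98*n = -49 + 98*(288/25) = -49 + 28224/25 = 26999/25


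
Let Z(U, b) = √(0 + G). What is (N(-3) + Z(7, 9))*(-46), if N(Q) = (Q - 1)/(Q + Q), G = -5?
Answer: -92/3 - 46*I*√5 ≈ -30.667 - 102.86*I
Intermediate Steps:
N(Q) = (-1 + Q)/(2*Q) (N(Q) = (-1 + Q)/((2*Q)) = (-1 + Q)*(1/(2*Q)) = (-1 + Q)/(2*Q))
Z(U, b) = I*√5 (Z(U, b) = √(0 - 5) = √(-5) = I*√5)
(N(-3) + Z(7, 9))*(-46) = ((½)*(-1 - 3)/(-3) + I*√5)*(-46) = ((½)*(-⅓)*(-4) + I*√5)*(-46) = (⅔ + I*√5)*(-46) = -92/3 - 46*I*√5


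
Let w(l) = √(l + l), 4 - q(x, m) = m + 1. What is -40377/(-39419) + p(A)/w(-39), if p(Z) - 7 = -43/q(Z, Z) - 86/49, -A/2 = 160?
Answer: 40377/39419 - 13484*I*√78/205751 ≈ 1.0243 - 0.57879*I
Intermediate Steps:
q(x, m) = 3 - m (q(x, m) = 4 - (m + 1) = 4 - (1 + m) = 4 + (-1 - m) = 3 - m)
A = -320 (A = -2*160 = -320)
w(l) = √2*√l (w(l) = √(2*l) = √2*√l)
p(Z) = 257/49 - 43/(3 - Z) (p(Z) = 7 + (-43/(3 - Z) - 86/49) = 7 + (-86/49 - 43/(3 - Z)) = 257/49 - 43/(3 - Z))
-40377/(-39419) + p(A)/w(-39) = -40377/(-39419) + ((1336 + 257*(-320))/(49*(-3 - 320)))/((√2*√(-39))) = -40377*(-1/39419) + ((1/49)*(1336 - 82240)/(-323))/((√2*(I*√39))) = 40377/39419 + ((1/49)*(-1/323)*(-80904))/((I*√78)) = 40377/39419 + 80904*(-I*√78/78)/15827 = 40377/39419 - 13484*I*√78/205751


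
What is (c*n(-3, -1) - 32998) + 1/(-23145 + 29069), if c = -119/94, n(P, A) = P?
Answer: -9186509663/278428 ≈ -32994.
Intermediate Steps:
c = -119/94 ≈ -1.2660
(c*n(-3, -1) - 32998) + 1/(-23145 + 29069) = (-119/94*(-3) - 32998) + 1/(-23145 + 29069) = (357/94 - 32998) + 1/5924 = -3101455/94 + 1/5924 = -9186509663/278428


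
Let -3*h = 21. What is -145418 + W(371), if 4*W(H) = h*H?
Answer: -584269/4 ≈ -1.4607e+5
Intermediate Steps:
h = -7 (h = -1/3*21 = -7)
W(H) = -7*H/4 (W(H) = (-7*H)/4 = -7*H/4)
-145418 + W(371) = -145418 - 7/4*371 = -145418 - 2597/4 = -584269/4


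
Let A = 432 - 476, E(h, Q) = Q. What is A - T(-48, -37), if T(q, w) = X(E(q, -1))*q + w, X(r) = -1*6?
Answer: -295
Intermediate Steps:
X(r) = -6
A = -44
T(q, w) = w - 6*q (T(q, w) = -6*q + w = w - 6*q)
A - T(-48, -37) = -44 - (-37 - 6*(-48)) = -44 - (-37 + 288) = -44 - 1*251 = -44 - 251 = -295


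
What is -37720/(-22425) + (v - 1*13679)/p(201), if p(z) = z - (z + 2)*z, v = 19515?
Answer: 2029906/1319565 ≈ 1.5383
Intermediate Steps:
p(z) = z - z*(2 + z) (p(z) = z - (2 + z)*z = z - z*(2 + z))
-37720/(-22425) + (v - 1*13679)/p(201) = -37720/(-22425) + (19515 - 1*13679)/((-1*201*(1 + 201))) = -37720*(-1/22425) + (19515 - 13679)/((-1*201*202)) = 328/195 + 5836/(-40602) = 328/195 + 5836*(-1/40602) = 328/195 - 2918/20301 = 2029906/1319565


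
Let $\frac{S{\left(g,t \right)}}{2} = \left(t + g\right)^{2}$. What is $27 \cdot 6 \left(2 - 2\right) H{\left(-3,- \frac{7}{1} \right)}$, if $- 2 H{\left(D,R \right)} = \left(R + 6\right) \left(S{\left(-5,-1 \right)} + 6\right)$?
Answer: $0$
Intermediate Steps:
$S{\left(g,t \right)} = 2 \left(g + t\right)^{2}$ ($S{\left(g,t \right)} = 2 \left(t + g\right)^{2} = 2 \left(g + t\right)^{2}$)
$H{\left(D,R \right)} = -234 - 39 R$ ($H{\left(D,R \right)} = - \frac{\left(R + 6\right) \left(2 \left(-5 - 1\right)^{2} + 6\right)}{2} = - \frac{\left(6 + R\right) \left(2 \left(-6\right)^{2} + 6\right)}{2} = - \frac{\left(6 + R\right) \left(2 \cdot 36 + 6\right)}{2} = - \frac{\left(6 + R\right) \left(72 + 6\right)}{2} = - \frac{\left(6 + R\right) 78}{2} = - \frac{468 + 78 R}{2} = -234 - 39 R$)
$27 \cdot 6 \left(2 - 2\right) H{\left(-3,- \frac{7}{1} \right)} = 27 \cdot 6 \left(2 - 2\right) \left(-234 - 39 \left(- \frac{7}{1}\right)\right) = 27 \cdot 6 \cdot 0 \left(-234 - 39 \left(\left(-7\right) 1\right)\right) = 27 \cdot 0 \left(-234 - -273\right) = 0 \left(-234 + 273\right) = 0 \cdot 39 = 0$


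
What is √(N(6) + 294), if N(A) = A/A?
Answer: √295 ≈ 17.176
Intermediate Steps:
N(A) = 1
√(N(6) + 294) = √(1 + 294) = √295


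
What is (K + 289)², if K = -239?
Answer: 2500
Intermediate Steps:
(K + 289)² = (-239 + 289)² = 50² = 2500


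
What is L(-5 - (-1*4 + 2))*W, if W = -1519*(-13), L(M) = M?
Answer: -59241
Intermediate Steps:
W = 19747
L(-5 - (-1*4 + 2))*W = (-5 - (-1*4 + 2))*19747 = (-5 - (-4 + 2))*19747 = (-5 - 1*(-2))*19747 = (-5 + 2)*19747 = -3*19747 = -59241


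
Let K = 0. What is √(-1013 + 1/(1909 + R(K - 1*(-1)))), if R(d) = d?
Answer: 3*I*√410613710/1910 ≈ 31.828*I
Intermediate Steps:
√(-1013 + 1/(1909 + R(K - 1*(-1)))) = √(-1013 + 1/(1909 + (0 - 1*(-1)))) = √(-1013 + 1/(1909 + (0 + 1))) = √(-1013 + 1/(1909 + 1)) = √(-1013 + 1/1910) = √(-1934829/1910) = 3*I*√410613710/1910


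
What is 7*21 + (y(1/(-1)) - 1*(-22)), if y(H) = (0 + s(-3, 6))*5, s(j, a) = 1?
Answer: 174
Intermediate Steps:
y(H) = 5 (y(H) = (0 + 1)*5 = 1*5 = 5)
7*21 + (y(1/(-1)) - 1*(-22)) = 7*21 + (5 - 1*(-22)) = 147 + (5 + 22) = 147 + 27 = 174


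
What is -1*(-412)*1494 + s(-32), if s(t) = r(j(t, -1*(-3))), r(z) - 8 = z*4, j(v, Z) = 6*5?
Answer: 615656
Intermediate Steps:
j(v, Z) = 30
r(z) = 8 + 4*z (r(z) = 8 + z*4 = 8 + 4*z)
s(t) = 128 (s(t) = 8 + 4*30 = 8 + 120 = 128)
-1*(-412)*1494 + s(-32) = -1*(-412)*1494 + 128 = 412*1494 + 128 = 615528 + 128 = 615656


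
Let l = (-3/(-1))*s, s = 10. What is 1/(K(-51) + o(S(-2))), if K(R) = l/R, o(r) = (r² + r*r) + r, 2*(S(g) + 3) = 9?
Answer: 17/92 ≈ 0.18478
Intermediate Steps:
S(g) = 3/2 (S(g) = -3 + (½)*9 = -3 + 9/2 = 3/2)
o(r) = r + 2*r² (o(r) = (r² + r²) + r = 2*r² + r = r + 2*r²)
l = 30 (l = -3/(-1)*10 = -3*(-1)*10 = 3*10 = 30)
K(R) = 30/R
1/(K(-51) + o(S(-2))) = 1/(30/(-51) + 3*(1 + 2*(3/2))/2) = 1/(30*(-1/51) + 3*(1 + 3)/2) = 1/(-10/17 + (3/2)*4) = 1/(-10/17 + 6) = 1/(92/17) = 17/92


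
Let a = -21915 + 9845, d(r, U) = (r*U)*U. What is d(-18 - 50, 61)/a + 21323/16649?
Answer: 131471523/5910395 ≈ 22.244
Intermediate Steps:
d(r, U) = r*U² (d(r, U) = (U*r)*U = r*U²)
a = -12070
d(-18 - 50, 61)/a + 21323/16649 = ((-18 - 50)*61²)/(-12070) + 21323/16649 = -68*3721*(-1/12070) + 21323*(1/16649) = -253028*(-1/12070) + 21323/16649 = 7442/355 + 21323/16649 = 131471523/5910395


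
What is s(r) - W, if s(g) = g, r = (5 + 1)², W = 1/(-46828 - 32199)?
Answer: 2844973/79027 ≈ 36.000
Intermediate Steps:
W = -1/79027 (W = 1/(-79027) = -1/79027 ≈ -1.2654e-5)
r = 36 (r = 6² = 36)
s(r) - W = 36 - 1*(-1/79027) = 36 + 1/79027 = 2844973/79027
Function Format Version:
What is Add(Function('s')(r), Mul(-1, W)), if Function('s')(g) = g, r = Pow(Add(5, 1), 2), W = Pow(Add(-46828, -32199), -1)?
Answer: Rational(2844973, 79027) ≈ 36.000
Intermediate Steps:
W = Rational(-1, 79027) (W = Pow(-79027, -1) = Rational(-1, 79027) ≈ -1.2654e-5)
r = 36 (r = Pow(6, 2) = 36)
Add(Function('s')(r), Mul(-1, W)) = Add(36, Mul(-1, Rational(-1, 79027))) = Add(36, Rational(1, 79027)) = Rational(2844973, 79027)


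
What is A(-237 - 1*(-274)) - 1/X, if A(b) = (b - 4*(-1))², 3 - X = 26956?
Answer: 45307994/26953 ≈ 1681.0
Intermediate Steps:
X = -26953 (X = 3 - 1*26956 = 3 - 26956 = -26953)
A(b) = (4 + b)² (A(b) = (b + 4)² = (4 + b)²)
A(-237 - 1*(-274)) - 1/X = (4 + (-237 - 1*(-274)))² - 1/(-26953) = (4 + (-237 + 274))² - 1*(-1/26953) = (4 + 37)² + 1/26953 = 41² + 1/26953 = 1681 + 1/26953 = 45307994/26953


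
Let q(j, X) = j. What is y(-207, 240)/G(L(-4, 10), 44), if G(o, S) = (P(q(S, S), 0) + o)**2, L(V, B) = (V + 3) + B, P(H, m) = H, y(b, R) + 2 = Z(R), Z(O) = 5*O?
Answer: 1198/2809 ≈ 0.42649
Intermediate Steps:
y(b, R) = -2 + 5*R
L(V, B) = 3 + B + V (L(V, B) = (3 + V) + B = 3 + B + V)
G(o, S) = (S + o)**2
y(-207, 240)/G(L(-4, 10), 44) = (-2 + 5*240)/((44 + (3 + 10 - 4))**2) = (-2 + 1200)/((44 + 9)**2) = 1198/(53**2) = 1198/2809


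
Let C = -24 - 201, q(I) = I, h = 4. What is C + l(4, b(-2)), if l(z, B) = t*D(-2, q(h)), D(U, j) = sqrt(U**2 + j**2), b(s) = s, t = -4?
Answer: -225 - 8*sqrt(5) ≈ -242.89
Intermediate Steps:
C = -225
l(z, B) = -8*sqrt(5) (l(z, B) = -4*sqrt((-2)**2 + 4**2) = -4*sqrt(4 + 16) = -8*sqrt(5))
C + l(4, b(-2)) = -225 - 8*sqrt(5)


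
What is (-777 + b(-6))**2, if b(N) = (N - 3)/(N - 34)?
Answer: 965407041/1600 ≈ 6.0338e+5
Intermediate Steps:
b(N) = (-3 + N)/(-34 + N)
(-777 + b(-6))**2 = (-777 + (-3 - 6)/(-34 - 6))**2 = (-777 - 9/(-40))**2 = (-777 - 1/40*(-9))**2 = (-777 + 9/40)**2 = (-31071/40)**2 = 965407041/1600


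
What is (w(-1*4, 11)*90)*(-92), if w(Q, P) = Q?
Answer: 33120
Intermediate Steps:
(w(-1*4, 11)*90)*(-92) = (-1*4*90)*(-92) = -4*90*(-92) = -360*(-92) = 33120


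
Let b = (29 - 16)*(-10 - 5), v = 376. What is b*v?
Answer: -73320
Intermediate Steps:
b = -195 (b = 13*(-15) = -195)
b*v = -195*376 = -73320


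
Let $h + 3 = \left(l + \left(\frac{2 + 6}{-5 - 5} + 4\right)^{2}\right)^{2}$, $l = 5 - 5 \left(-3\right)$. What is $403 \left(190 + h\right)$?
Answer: $\frac{277429633}{625} \approx 4.4389 \cdot 10^{5}$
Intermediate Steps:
$l = 20$ ($l = 5 - -15 = 5 + 15 = 20$)
$h = \frac{569661}{625}$ ($h = -3 + \left(20 + \left(\frac{2 + 6}{-5 - 5} + 4\right)^{2}\right)^{2} = -3 + \left(20 + \left(\frac{8}{-10} + 4\right)^{2}\right)^{2} = -3 + \left(20 + \left(8 \left(- \frac{1}{10}\right) + 4\right)^{2}\right)^{2} = -3 + \left(20 + \left(- \frac{4}{5} + 4\right)^{2}\right)^{2} = -3 + \left(20 + \left(\frac{16}{5}\right)^{2}\right)^{2} = -3 + \left(20 + \frac{256}{25}\right)^{2} = -3 + \left(\frac{756}{25}\right)^{2} = -3 + \frac{571536}{625} = \frac{569661}{625} \approx 911.46$)
$403 \left(190 + h\right) = 403 \left(190 + \frac{569661}{625}\right) = 403 \cdot \frac{688411}{625} = \frac{277429633}{625}$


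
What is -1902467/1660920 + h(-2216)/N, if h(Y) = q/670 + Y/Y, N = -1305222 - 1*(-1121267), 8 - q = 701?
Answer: -23447873417879/20470814086200 ≈ -1.1454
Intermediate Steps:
q = -693 (q = 8 - 1*701 = 8 - 701 = -693)
N = -183955 (N = -1305222 + 1121267 = -183955)
h(Y) = -23/670 (h(Y) = -693/670 + Y/Y = -693*1/670 + 1 = -693/670 + 1 = -23/670)
-1902467/1660920 + h(-2216)/N = -1902467/1660920 - 23/670/(-183955) = -1902467*1/1660920 - 23/670*(-1/183955) = -1902467/1660920 + 23/123249850 = -23447873417879/20470814086200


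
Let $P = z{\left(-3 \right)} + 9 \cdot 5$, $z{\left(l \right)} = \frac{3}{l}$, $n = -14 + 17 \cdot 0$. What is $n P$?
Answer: $-616$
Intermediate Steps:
$n = -14$ ($n = -14 + 0 = -14$)
$P = 44$ ($P = \frac{3}{-3} + 9 \cdot 5 = 3 \left(- \frac{1}{3}\right) + 45 = -1 + 45 = 44$)
$n P = \left(-14\right) 44 = -616$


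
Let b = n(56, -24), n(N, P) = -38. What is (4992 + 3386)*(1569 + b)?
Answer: 12826718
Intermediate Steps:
b = -38
(4992 + 3386)*(1569 + b) = (4992 + 3386)*(1569 - 38) = 8378*1531 = 12826718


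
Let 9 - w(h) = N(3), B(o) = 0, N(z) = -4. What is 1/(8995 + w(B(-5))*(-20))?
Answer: 1/8735 ≈ 0.00011448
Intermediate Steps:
w(h) = 13 (w(h) = 9 - 1*(-4) = 9 + 4 = 13)
1/(8995 + w(B(-5))*(-20)) = 1/(8995 + 13*(-20)) = 1/(8995 - 260) = 1/8735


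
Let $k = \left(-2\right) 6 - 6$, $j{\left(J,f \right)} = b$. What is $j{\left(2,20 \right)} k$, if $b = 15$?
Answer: $-270$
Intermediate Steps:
$j{\left(J,f \right)} = 15$
$k = -18$ ($k = -12 - 6 = -18$)
$j{\left(2,20 \right)} k = 15 \left(-18\right) = -270$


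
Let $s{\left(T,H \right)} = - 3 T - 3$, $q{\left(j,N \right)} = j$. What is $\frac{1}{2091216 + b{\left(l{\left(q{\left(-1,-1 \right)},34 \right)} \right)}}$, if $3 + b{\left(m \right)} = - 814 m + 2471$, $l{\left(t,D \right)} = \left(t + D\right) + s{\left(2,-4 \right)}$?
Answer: $\frac{1}{2074148} \approx 4.8213 \cdot 10^{-7}$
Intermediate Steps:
$s{\left(T,H \right)} = -3 - 3 T$
$l{\left(t,D \right)} = -9 + D + t$ ($l{\left(t,D \right)} = \left(t + D\right) - 9 = \left(D + t\right) - 9 = -9 + D + t$)
$b{\left(m \right)} = 2468 - 814 m$ ($b{\left(m \right)} = -3 - \left(-2471 + 814 m\right) = 2468 - 814 m$)
$\frac{1}{2091216 + b{\left(l{\left(q{\left(-1,-1 \right)},34 \right)} \right)}} = \frac{1}{2091216 + \left(2468 - 814 \left(-9 + 34 - 1\right)\right)} = \frac{1}{2091216 + \left(2468 - 19536\right)} = \frac{1}{2091216 - 17068} = \frac{1}{2074148}$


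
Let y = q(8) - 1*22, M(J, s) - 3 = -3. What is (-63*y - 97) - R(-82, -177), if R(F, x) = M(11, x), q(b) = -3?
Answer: 1478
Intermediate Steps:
M(J, s) = 0 (M(J, s) = 3 - 3 = 0)
R(F, x) = 0
y = -25 (y = -3 - 1*22 = -3 - 22 = -25)
(-63*y - 97) - R(-82, -177) = (-63*(-25) - 97) - 1*0 = (1575 - 97) + 0 = 1478 + 0 = 1478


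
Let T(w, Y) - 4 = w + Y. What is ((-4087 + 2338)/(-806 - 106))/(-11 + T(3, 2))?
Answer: -583/608 ≈ -0.95888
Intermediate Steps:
T(w, Y) = 4 + Y + w (T(w, Y) = 4 + (w + Y) = 4 + (Y + w) = 4 + Y + w)
((-4087 + 2338)/(-806 - 106))/(-11 + T(3, 2)) = ((-4087 + 2338)/(-806 - 106))/(-11 + (4 + 2 + 3)) = (-1749/(-912))/(-11 + 9) = (-1749*(-1/912))/(-2) = -1/2*583/304 = -583/608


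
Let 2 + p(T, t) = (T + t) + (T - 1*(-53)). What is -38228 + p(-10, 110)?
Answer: -38087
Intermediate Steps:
p(T, t) = 51 + t + 2*T (p(T, t) = -2 + ((T + t) + (T - 1*(-53))) = -2 + ((T + t) + (T + 53)) = -2 + ((T + t) + (53 + T)) = -2 + (53 + t + 2*T) = 51 + t + 2*T)
-38228 + p(-10, 110) = -38228 + (51 + 110 + 2*(-10)) = -38228 + (51 + 110 - 20) = -38228 + 141 = -38087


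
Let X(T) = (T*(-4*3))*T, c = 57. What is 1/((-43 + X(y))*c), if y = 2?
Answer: -1/5187 ≈ -0.00019279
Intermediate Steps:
X(T) = -12*T² (X(T) = (T*(-12))*T = (-12*T)*T = -12*T²)
1/((-43 + X(y))*c) = 1/((-43 - 12*2²)*57) = 1/((-43 - 12*4)*57) = 1/((-43 - 48)*57) = 1/(-91*57) = 1/(-5187) = -1/5187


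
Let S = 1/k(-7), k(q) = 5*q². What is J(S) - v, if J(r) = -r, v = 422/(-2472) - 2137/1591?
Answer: 727406609/481786620 ≈ 1.5098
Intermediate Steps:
v = -2977033/1966476 (v = 422*(-1/2472) - 2137*1/1591 = -211/1236 - 2137/1591 = -2977033/1966476 ≈ -1.5139)
S = 1/245 (S = 1/(5*(-7)²) = 1/(5*49) = 1/245 ≈ 0.0040816)
J(S) - v = -1*1/245 - 1*(-2977033/1966476) = -1/245 + 2977033/1966476 = 727406609/481786620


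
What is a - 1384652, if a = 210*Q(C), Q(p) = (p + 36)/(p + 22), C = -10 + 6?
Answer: -4152836/3 ≈ -1.3843e+6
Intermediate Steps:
C = -4
Q(p) = (36 + p)/(22 + p)
a = 1120/3 (a = 210*((36 - 4)/(22 - 4)) = 210*(32/18) = 210*((1/18)*32) = 210*(16/9) = 1120/3 ≈ 373.33)
a - 1384652 = 1120/3 - 1384652 = -4152836/3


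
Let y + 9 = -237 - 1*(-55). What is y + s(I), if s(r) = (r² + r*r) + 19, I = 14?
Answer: 220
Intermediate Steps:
s(r) = 19 + 2*r² (s(r) = (r² + r²) + 19 = 2*r² + 19 = 19 + 2*r²)
y = -191 (y = -9 + (-237 - 1*(-55)) = -9 + (-237 + 55) = -9 - 182 = -191)
y + s(I) = -191 + (19 + 2*14²) = -191 + (19 + 2*196) = -191 + (19 + 392) = -191 + 411 = 220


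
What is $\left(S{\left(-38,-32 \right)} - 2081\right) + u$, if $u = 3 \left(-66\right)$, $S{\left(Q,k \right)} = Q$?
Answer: $-2317$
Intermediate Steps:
$u = -198$
$\left(S{\left(-38,-32 \right)} - 2081\right) + u = \left(-38 - 2081\right) - 198 = -2119 - 198 = -2317$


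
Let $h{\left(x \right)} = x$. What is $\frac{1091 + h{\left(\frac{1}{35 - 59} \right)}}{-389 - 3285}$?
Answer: $- \frac{26183}{88176} \approx -0.29694$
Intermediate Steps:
$\frac{1091 + h{\left(\frac{1}{35 - 59} \right)}}{-389 - 3285} = \frac{1091 + \frac{1}{35 - 59}}{-389 - 3285} = \frac{1091 + \frac{1}{-24}}{-3674} = \left(1091 - \frac{1}{24}\right) \left(- \frac{1}{3674}\right) = \frac{26183}{24} \left(- \frac{1}{3674}\right) = - \frac{26183}{88176}$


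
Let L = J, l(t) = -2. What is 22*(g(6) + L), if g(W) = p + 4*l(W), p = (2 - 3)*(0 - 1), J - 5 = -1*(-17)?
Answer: 330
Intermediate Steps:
J = 22 (J = 5 - 1*(-17) = 5 + 17 = 22)
L = 22
p = 1 (p = -1*(-1) = 1)
g(W) = -7 (g(W) = 1 + 4*(-2) = 1 - 8 = -7)
22*(g(6) + L) = 22*(-7 + 22) = 22*15 = 330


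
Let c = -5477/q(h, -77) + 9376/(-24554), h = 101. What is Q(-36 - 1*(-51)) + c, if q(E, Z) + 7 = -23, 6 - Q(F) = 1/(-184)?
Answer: 6376736263/33884520 ≈ 188.19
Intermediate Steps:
Q(F) = 1105/184 (Q(F) = 6 - 1/(-184) = 6 - 1*(-1/184) = 6 + 1/184 = 1105/184)
q(E, Z) = -30 (q(E, Z) = -7 - 23 = -30)
c = 67100489/368310 (c = -5477/(-30) + 9376/(-24554) = -5477*(-1/30) + 9376*(-1/24554) = 5477/30 - 4688/12277 = 67100489/368310 ≈ 182.18)
Q(-36 - 1*(-51)) + c = 1105/184 + 67100489/368310 = 6376736263/33884520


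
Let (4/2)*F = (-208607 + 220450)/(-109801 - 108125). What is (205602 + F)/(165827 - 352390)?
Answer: -89612031061/81313856676 ≈ -1.1021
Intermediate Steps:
F = -11843/435852 (F = ((-208607 + 220450)/(-109801 - 108125))/2 = (11843/(-217926))/2 = (11843*(-1/217926))/2 = (1/2)*(-11843/217926) = -11843/435852 ≈ -0.027172)
(205602 + F)/(165827 - 352390) = (205602 - 11843/435852)/(165827 - 352390) = (89612031061/435852)/(-186563) = (89612031061/435852)*(-1/186563) = -89612031061/81313856676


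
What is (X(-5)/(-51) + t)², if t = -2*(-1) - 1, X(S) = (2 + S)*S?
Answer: 144/289 ≈ 0.49827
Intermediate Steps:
X(S) = S*(2 + S)
t = 1 (t = 2 - 1 = 1)
(X(-5)/(-51) + t)² = (-5*(2 - 5)/(-51) + 1)² = (-5*(-3)*(-1/51) + 1)² = (15*(-1/51) + 1)² = (-5/17 + 1)² = (12/17)² = 144/289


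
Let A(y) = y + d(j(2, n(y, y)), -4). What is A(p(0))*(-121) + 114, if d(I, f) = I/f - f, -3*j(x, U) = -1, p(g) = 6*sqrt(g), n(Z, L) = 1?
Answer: -4319/12 ≈ -359.92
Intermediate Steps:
j(x, U) = 1/3 (j(x, U) = -1/3*(-1) = 1/3)
d(I, f) = -f + I/f
A(y) = 47/12 + y (A(y) = y + (-1*(-4) + (1/3)/(-4)) = y + (4 + (1/3)*(-1/4)) = y + (4 - 1/12) = y + 47/12 = 47/12 + y)
A(p(0))*(-121) + 114 = (47/12 + 6*sqrt(0))*(-121) + 114 = (47/12 + 6*0)*(-121) + 114 = (47/12 + 0)*(-121) + 114 = (47/12)*(-121) + 114 = -5687/12 + 114 = -4319/12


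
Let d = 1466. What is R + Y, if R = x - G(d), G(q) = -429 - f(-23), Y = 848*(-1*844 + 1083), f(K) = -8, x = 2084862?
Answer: 2287955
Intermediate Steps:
Y = 202672 (Y = 848*(-844 + 1083) = 848*239 = 202672)
G(q) = -421 (G(q) = -429 - 1*(-8) = -429 + 8 = -421)
R = 2085283 (R = 2084862 - 1*(-421) = 2084862 + 421 = 2085283)
R + Y = 2085283 + 202672 = 2287955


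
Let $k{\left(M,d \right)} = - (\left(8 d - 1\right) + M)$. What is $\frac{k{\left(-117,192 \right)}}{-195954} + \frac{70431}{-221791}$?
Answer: $- \frac{6743368268}{21730416807} \approx -0.31032$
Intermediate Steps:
$k{\left(M,d \right)} = 1 - M - 8 d$ ($k{\left(M,d \right)} = - (\left(-1 + 8 d\right) + M) = - (-1 + M + 8 d) = 1 - M - 8 d$)
$\frac{k{\left(-117,192 \right)}}{-195954} + \frac{70431}{-221791} = \frac{1 - -117 - 1536}{-195954} + \frac{70431}{-221791} = \left(1 + 117 - 1536\right) \left(- \frac{1}{195954}\right) + 70431 \left(- \frac{1}{221791}\right) = \left(-1418\right) \left(- \frac{1}{195954}\right) - \frac{70431}{221791} = \frac{709}{97977} - \frac{70431}{221791} = - \frac{6743368268}{21730416807}$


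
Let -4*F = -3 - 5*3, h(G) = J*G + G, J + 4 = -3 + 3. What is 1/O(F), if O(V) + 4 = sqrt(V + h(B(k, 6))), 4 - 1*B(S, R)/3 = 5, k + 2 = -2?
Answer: -8/5 - 3*sqrt(6)/5 ≈ -3.0697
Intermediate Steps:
J = -4 (J = -4 + (-3 + 3) = -4 + 0 = -4)
k = -4 (k = -2 - 2 = -4)
B(S, R) = -3 (B(S, R) = 12 - 3*5 = 12 - 15 = -3)
h(G) = -3*G (h(G) = -4*G + G = -3*G)
F = 9/2 (F = -(-3 - 5*3)/4 = -(-3 - 15)/4 = -1/4*(-18) = 9/2 ≈ 4.5000)
O(V) = -4 + sqrt(9 + V) (O(V) = -4 + sqrt(V - 3*(-3)) = -4 + sqrt(V + 9) = -4 + sqrt(9 + V))
1/O(F) = 1/(-4 + sqrt(9 + 9/2)) = 1/(-4 + sqrt(27/2)) = 1/(-4 + 3*sqrt(6)/2)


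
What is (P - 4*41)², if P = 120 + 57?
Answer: 169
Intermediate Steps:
P = 177
(P - 4*41)² = (177 - 4*41)² = (177 - 164)² = 13² = 169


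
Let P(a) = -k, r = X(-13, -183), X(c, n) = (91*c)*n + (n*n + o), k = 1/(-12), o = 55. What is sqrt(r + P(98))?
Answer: sqrt(9001191)/6 ≈ 500.03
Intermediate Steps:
k = -1/12 ≈ -0.083333
X(c, n) = 55 + n**2 + 91*c*n (X(c, n) = (91*c)*n + (n*n + 55) = 91*c*n + (n**2 + 55) = 91*c*n + (55 + n**2) = 55 + n**2 + 91*c*n)
r = 250033 (r = 55 + (-183)**2 + 91*(-13)*(-183) = 55 + 33489 + 216489 = 250033)
P(a) = 1/12 (P(a) = -1*(-1/12) = 1/12)
sqrt(r + P(98)) = sqrt(250033 + 1/12) = sqrt(3000397/12) = sqrt(9001191)/6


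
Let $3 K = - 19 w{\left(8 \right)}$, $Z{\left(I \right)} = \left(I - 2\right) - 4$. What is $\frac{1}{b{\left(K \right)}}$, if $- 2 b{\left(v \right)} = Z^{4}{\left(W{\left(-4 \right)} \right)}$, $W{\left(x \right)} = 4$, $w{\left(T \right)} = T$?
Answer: $- \frac{1}{8} \approx -0.125$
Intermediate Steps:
$Z{\left(I \right)} = -6 + I$ ($Z{\left(I \right)} = \left(I - 2\right) - 4 = \left(-2 + I\right) - 4 = -6 + I$)
$K = - \frac{152}{3}$ ($K = \frac{\left(-19\right) 8}{3} = \frac{1}{3} \left(-152\right) = - \frac{152}{3} \approx -50.667$)
$b{\left(v \right)} = -8$ ($b{\left(v \right)} = - \frac{\left(-6 + 4\right)^{4}}{2} = - \frac{\left(-2\right)^{4}}{2} = \left(- \frac{1}{2}\right) 16 = -8$)
$\frac{1}{b{\left(K \right)}} = \frac{1}{-8} = - \frac{1}{8}$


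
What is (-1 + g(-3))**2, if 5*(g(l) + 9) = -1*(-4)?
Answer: 2116/25 ≈ 84.640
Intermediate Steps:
g(l) = -41/5 (g(l) = -9 + (-1*(-4))/5 = -9 + (1/5)*4 = -9 + 4/5 = -41/5)
(-1 + g(-3))**2 = (-1 - 41/5)**2 = (-46/5)**2 = 2116/25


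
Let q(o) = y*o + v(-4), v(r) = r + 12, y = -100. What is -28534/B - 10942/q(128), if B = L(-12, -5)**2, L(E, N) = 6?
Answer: -15192209/19188 ≈ -791.76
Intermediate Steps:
v(r) = 12 + r
q(o) = 8 - 100*o (q(o) = -100*o + (12 - 4) = -100*o + 8 = 8 - 100*o)
B = 36 (B = 6**2 = 36)
-28534/B - 10942/q(128) = -28534/36 - 10942/(8 - 100*128) = -28534*1/36 - 10942/(8 - 12800) = -14267/18 - 10942/(-12792) = -14267/18 - 10942*(-1/12792) = -14267/18 + 5471/6396 = -15192209/19188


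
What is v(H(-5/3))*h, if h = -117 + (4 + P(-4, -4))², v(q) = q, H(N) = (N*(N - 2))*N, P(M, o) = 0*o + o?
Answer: 3575/3 ≈ 1191.7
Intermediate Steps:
P(M, o) = o (P(M, o) = 0 + o = o)
H(N) = N²*(-2 + N) (H(N) = (N*(-2 + N))*N = N²*(-2 + N))
h = -117 (h = -117 + (4 - 4)² = -117 + 0² = -117 + 0 = -117)
v(H(-5/3))*h = ((-5/3)²*(-2 - 5/3))*(-117) = ((25/9)*(-11/3))*(-117) = -275/27*(-117) = 3575/3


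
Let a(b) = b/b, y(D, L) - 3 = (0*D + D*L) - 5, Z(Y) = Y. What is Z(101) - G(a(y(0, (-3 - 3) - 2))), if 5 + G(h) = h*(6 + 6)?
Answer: 94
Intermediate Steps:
y(D, L) = -2 + D*L (y(D, L) = 3 + ((0*D + D*L) - 5) = 3 + ((0 + D*L) - 5) = 3 + (D*L - 5) = 3 + (-5 + D*L) = -2 + D*L)
a(b) = 1
G(h) = -5 + 12*h (G(h) = -5 + h*(6 + 6) = -5 + h*12 = -5 + 12*h)
Z(101) - G(a(y(0, (-3 - 3) - 2))) = 101 - (-5 + 12*1) = 101 - (-5 + 12) = 101 - 1*7 = 101 - 7 = 94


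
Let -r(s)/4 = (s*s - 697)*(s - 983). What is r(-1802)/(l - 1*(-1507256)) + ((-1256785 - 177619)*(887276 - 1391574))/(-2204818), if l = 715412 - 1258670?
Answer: -3150942680754406/10844082359 ≈ -2.9057e+5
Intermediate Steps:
l = -543258
r(s) = -4*(-983 + s)*(-697 + s²) (r(s) = -4*(s*s - 697)*(s - 983) = -4*(s² - 697)*(-983 + s) = -4*(-697 + s²)*(-983 + s) = -4*(-983 + s)*(-697 + s²))
r(-1802)/(l - 1*(-1507256)) + ((-1256785 - 177619)*(887276 - 1391574))/(-2204818) = (-2740604 - 4*(-1802)³ + 2788*(-1802) + 3932*(-1802)²)/(-543258 - 1*(-1507256)) + ((-1256785 - 177619)*(887276 - 1391574))/(-2204818) = (-2740604 - 4*(-5851461608) - 5023976 + 3932*3247204)/(-543258 + 1507256) - 1434404*(-504298)*(-1/2204818) = (-2740604 + 23405846432 - 5023976 + 12768006128)/963998 + 723367068392*(-1/2204818) = 36166087980*(1/963998) - 361683534196/1102409 = 18083043990/481999 - 361683534196/1102409 = -3150942680754406/10844082359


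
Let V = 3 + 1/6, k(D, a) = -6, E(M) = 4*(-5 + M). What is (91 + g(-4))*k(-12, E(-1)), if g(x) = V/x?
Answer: -2165/4 ≈ -541.25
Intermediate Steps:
E(M) = -20 + 4*M
V = 19/6 (V = 3 + ⅙ = 19/6 ≈ 3.1667)
g(x) = 19/(6*x)
(91 + g(-4))*k(-12, E(-1)) = (91 + (19/6)/(-4))*(-6) = (91 + (19/6)*(-¼))*(-6) = (91 - 19/24)*(-6) = (2165/24)*(-6) = -2165/4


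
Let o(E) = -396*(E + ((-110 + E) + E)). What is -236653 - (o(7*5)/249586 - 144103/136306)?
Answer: -4025457883816935/17010034658 ≈ -2.3665e+5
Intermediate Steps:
o(E) = 43560 - 1188*E (o(E) = -396*(E + (-110 + 2*E)) = -396*(-110 + 3*E) = 43560 - 1188*E)
-236653 - (o(7*5)/249586 - 144103/136306) = -236653 - ((43560 - 8316*5)/249586 - 144103/136306) = -236653 - ((43560 - 1188*35)*(1/249586) - 144103*1/136306) = -236653 - ((43560 - 41580)*(1/249586) - 144103/136306) = -236653 - (1980*(1/249586) - 144103/136306) = -236653 - (990/124793 - 144103/136306) = -236653 - 1*(-17848102739/17010034658) = -236653 + 17848102739/17010034658 = -4025457883816935/17010034658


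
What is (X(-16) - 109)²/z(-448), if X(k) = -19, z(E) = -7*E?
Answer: 256/49 ≈ 5.2245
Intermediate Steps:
(X(-16) - 109)²/z(-448) = (-19 - 109)²/((-7*(-448))) = (-128)²/3136 = 16384*(1/3136) = 256/49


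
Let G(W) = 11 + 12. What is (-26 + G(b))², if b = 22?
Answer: 9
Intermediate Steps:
G(W) = 23
(-26 + G(b))² = (-26 + 23)² = (-3)² = 9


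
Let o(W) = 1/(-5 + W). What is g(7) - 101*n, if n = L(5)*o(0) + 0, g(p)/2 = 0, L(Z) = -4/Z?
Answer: -404/25 ≈ -16.160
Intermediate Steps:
g(p) = 0 (g(p) = 2*0 = 0)
n = 4/25 (n = (-4/5)/(-5 + 0) + 0 = -4*⅕/(-5) + 0 = -⅘*(-⅕) + 0 = 4/25 + 0 = 4/25 ≈ 0.16000)
g(7) - 101*n = 0 - 101*4/25 = 0 - 404/25 = -404/25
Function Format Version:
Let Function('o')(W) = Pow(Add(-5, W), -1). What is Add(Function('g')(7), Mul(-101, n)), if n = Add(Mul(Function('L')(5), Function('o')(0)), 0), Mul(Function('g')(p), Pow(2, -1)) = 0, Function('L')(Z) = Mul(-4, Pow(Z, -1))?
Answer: Rational(-404, 25) ≈ -16.160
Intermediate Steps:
Function('g')(p) = 0 (Function('g')(p) = Mul(2, 0) = 0)
n = Rational(4, 25) (n = Add(Mul(Mul(-4, Pow(5, -1)), Pow(Add(-5, 0), -1)), 0) = Add(Mul(Mul(-4, Rational(1, 5)), Pow(-5, -1)), 0) = Add(Mul(Rational(-4, 5), Rational(-1, 5)), 0) = Add(Rational(4, 25), 0) = Rational(4, 25) ≈ 0.16000)
Add(Function('g')(7), Mul(-101, n)) = Add(0, Mul(-101, Rational(4, 25))) = Add(0, Rational(-404, 25)) = Rational(-404, 25)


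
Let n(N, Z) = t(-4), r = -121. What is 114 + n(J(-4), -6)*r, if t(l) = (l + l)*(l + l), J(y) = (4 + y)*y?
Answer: -7630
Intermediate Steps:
J(y) = y*(4 + y)
t(l) = 4*l**2 (t(l) = (2*l)*(2*l) = 4*l**2)
n(N, Z) = 64 (n(N, Z) = 4*(-4)**2 = 4*16 = 64)
114 + n(J(-4), -6)*r = 114 + 64*(-121) = 114 - 7744 = -7630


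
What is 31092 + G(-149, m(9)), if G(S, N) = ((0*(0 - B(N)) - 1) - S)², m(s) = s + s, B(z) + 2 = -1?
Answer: 52996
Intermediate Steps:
B(z) = -3 (B(z) = -2 - 1 = -3)
m(s) = 2*s
G(S, N) = (-1 - S)² (G(S, N) = ((0*(0 - 1*(-3)) - 1) - S)² = ((0*(0 + 3) - 1) - S)² = ((0*3 - 1) - S)² = ((0 - 1) - S)² = (-1 - S)²)
31092 + G(-149, m(9)) = 31092 + (1 - 149)² = 31092 + (-148)² = 31092 + 21904 = 52996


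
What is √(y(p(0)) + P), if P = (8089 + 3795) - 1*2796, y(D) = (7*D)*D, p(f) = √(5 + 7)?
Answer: 2*√2293 ≈ 95.771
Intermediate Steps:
p(f) = 2*√3 (p(f) = √12 = 2*√3)
y(D) = 7*D²
P = 9088 (P = 11884 - 2796 = 9088)
√(y(p(0)) + P) = √(7*(2*√3)² + 9088) = √(7*12 + 9088) = √(84 + 9088) = √9172 = 2*√2293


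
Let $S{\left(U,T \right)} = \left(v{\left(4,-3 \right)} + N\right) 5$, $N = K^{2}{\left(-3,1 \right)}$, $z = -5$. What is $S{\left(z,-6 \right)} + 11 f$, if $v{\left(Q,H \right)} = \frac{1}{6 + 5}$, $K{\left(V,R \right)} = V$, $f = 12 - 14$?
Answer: $\frac{258}{11} \approx 23.455$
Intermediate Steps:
$f = -2$
$v{\left(Q,H \right)} = \frac{1}{11}$
$N = 9$ ($N = \left(-3\right)^{2} = 9$)
$S{\left(U,T \right)} = \frac{500}{11}$ ($S{\left(U,T \right)} = \left(\frac{1}{11} + 9\right) 5 = \frac{100}{11} \cdot 5 = \frac{500}{11}$)
$S{\left(z,-6 \right)} + 11 f = \frac{500}{11} + 11 \left(-2\right) = \frac{500}{11} - 22 = \frac{258}{11}$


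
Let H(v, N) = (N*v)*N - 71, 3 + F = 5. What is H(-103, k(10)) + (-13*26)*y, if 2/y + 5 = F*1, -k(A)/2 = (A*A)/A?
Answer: -123137/3 ≈ -41046.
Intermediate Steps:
k(A) = -2*A (k(A) = -2*A*A/A = -2*A²/A = -2*A)
F = 2 (F = -3 + 5 = 2)
y = -⅔ (y = 2/(-5 + 2*1) = 2/(-5 + 2) = 2/(-3) = 2*(-⅓) = -⅔ ≈ -0.66667)
H(v, N) = -71 + v*N² (H(v, N) = v*N² - 71 = -71 + v*N²)
H(-103, k(10)) + (-13*26)*y = (-71 - 103*(-2*10)²) - 13*26*(-⅔) = (-71 - 103*(-20)²) - 338*(-⅔) = (-71 - 103*400) + 676/3 = (-71 - 41200) + 676/3 = -41271 + 676/3 = -123137/3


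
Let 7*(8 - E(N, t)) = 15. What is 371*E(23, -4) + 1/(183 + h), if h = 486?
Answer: 1453738/669 ≈ 2173.0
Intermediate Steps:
E(N, t) = 41/7 (E(N, t) = 8 - 1/7*15 = 8 - 15/7 = 41/7)
371*E(23, -4) + 1/(183 + h) = 371*(41/7) + 1/(183 + 486) = 2173 + 1/669 = 1453738/669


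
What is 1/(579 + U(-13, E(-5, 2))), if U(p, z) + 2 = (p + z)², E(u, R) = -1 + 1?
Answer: 1/746 ≈ 0.0013405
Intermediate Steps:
E(u, R) = 0
U(p, z) = -2 + (p + z)²
1/(579 + U(-13, E(-5, 2))) = 1/(579 + (-2 + (-13 + 0)²)) = 1/(579 + (-2 + (-13)²)) = 1/(579 + (-2 + 169)) = 1/(579 + 167) = 1/746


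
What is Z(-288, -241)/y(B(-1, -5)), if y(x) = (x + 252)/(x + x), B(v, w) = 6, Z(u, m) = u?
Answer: -576/43 ≈ -13.395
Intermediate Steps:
y(x) = (252 + x)/(2*x) (y(x) = (252 + x)/((2*x)) = (252 + x)*(1/(2*x)) = (252 + x)/(2*x))
Z(-288, -241)/y(B(-1, -5)) = -288*12/(252 + 6) = -288/((1/2)*(1/6)*258) = -288/43/2 = -288*2/43 = -576/43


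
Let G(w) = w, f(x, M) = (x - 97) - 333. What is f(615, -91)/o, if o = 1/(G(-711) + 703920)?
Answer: 130093665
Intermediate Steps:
f(x, M) = -430 + x (f(x, M) = (-97 + x) - 333 = -430 + x)
o = 1/703209 (o = 1/(-711 + 703920) = 1/703209 ≈ 1.4221e-6)
f(615, -91)/o = (-430 + 615)/(1/703209) = 185*703209 = 130093665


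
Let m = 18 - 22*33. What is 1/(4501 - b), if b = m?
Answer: 1/5209 ≈ 0.00019198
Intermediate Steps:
m = -708 (m = 18 - 726 = -708)
b = -708
1/(4501 - b) = 1/(4501 - 1*(-708)) = 1/(4501 + 708) = 1/5209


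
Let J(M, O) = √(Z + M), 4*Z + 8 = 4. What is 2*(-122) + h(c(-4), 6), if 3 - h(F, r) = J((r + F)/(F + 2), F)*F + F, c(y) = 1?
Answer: -242 - 2*√3/3 ≈ -243.15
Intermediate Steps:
Z = -1 (Z = -2 + (¼)*4 = -2 + 1 = -1)
J(M, O) = √(-1 + M)
h(F, r) = 3 - F - F*√(-1 + (F + r)/(2 + F)) (h(F, r) = 3 - (√(-1 + (r + F)/(F + 2))*F + F) = 3 - (√(-1 + (F + r)/(2 + F))*F + F) = 3 - (F*√(-1 + (F + r)/(2 + F)) + F) = 3 - (F + F*√(-1 + (F + r)/(2 + F))) = 3 + (-F - F*√(-1 + (F + r)/(2 + F))) = 3 - F - F*√(-1 + (F + r)/(2 + F)))
2*(-122) + h(c(-4), 6) = 2*(-122) + (3 - 1*1 - 1*1*√((-2 + 6)/(2 + 1))) = -244 + (3 - 1 - 1*1*√(4/3)) = -244 + (3 - 1 - 1*1*2*√3/3) = -244 + (3 - 1 - 2*√3/3) = -244 + (2 - 2*√3/3) = -242 - 2*√3/3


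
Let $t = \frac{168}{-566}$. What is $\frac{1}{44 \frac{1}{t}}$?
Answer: $- \frac{21}{3113} \approx -0.0067459$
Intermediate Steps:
$t = - \frac{84}{283}$ ($t = 168 \left(- \frac{1}{566}\right) = - \frac{84}{283} \approx -0.29682$)
$\frac{1}{44 \frac{1}{t}} = \frac{1}{44 \frac{1}{- \frac{84}{283}}} = \frac{1}{44 \left(- \frac{283}{84}\right)} = \frac{1}{- \frac{3113}{21}} = - \frac{21}{3113}$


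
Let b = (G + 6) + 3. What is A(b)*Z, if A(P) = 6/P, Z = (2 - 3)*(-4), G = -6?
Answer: 8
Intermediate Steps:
b = 3 (b = (-6 + 6) + 3 = 0 + 3 = 3)
Z = 4 (Z = -1*(-4) = 4)
A(b)*Z = (6/3)*4 = (6*(⅓))*4 = 2*4 = 8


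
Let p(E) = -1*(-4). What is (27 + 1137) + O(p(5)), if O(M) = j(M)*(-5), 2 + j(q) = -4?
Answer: 1194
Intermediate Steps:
p(E) = 4
j(q) = -6 (j(q) = -2 - 4 = -6)
O(M) = 30 (O(M) = -6*(-5) = 30)
(27 + 1137) + O(p(5)) = (27 + 1137) + 30 = 1164 + 30 = 1194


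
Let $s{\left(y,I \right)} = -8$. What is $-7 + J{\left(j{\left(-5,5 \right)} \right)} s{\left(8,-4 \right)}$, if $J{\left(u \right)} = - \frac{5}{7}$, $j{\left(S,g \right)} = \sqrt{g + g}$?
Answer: $- \frac{9}{7} \approx -1.2857$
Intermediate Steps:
$j{\left(S,g \right)} = \sqrt{2} \sqrt{g}$ ($j{\left(S,g \right)} = \sqrt{2 g} = \sqrt{2} \sqrt{g}$)
$J{\left(u \right)} = - \frac{5}{7}$ ($J{\left(u \right)} = \left(-5\right) \frac{1}{7} = - \frac{5}{7}$)
$-7 + J{\left(j{\left(-5,5 \right)} \right)} s{\left(8,-4 \right)} = -7 - - \frac{40}{7} = -7 + \frac{40}{7} = - \frac{9}{7}$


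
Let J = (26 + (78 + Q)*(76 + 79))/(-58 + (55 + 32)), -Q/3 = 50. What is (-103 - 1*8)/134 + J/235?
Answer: -2248421/913210 ≈ -2.4621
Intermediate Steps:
Q = -150 (Q = -3*50 = -150)
J = -11134/29 (J = (26 + (78 - 150)*(76 + 79))/(-58 + (55 + 32)) = (26 - 72*155)/(-58 + 87) = (26 - 11160)/29 = -11134*1/29 = -11134/29 ≈ -383.93)
(-103 - 1*8)/134 + J/235 = (-103 - 1*8)/134 - 11134/29/235 = (-103 - 8)*(1/134) - 11134/29*1/235 = -111*1/134 - 11134/6815 = -111/134 - 11134/6815 = -2248421/913210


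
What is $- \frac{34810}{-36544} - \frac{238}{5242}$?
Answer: $\frac{43444137}{47890912} \approx 0.90715$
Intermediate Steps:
$- \frac{34810}{-36544} - \frac{238}{5242} = \left(-34810\right) \left(- \frac{1}{36544}\right) - \frac{119}{2621} = \frac{17405}{18272} - \frac{119}{2621} = \frac{43444137}{47890912}$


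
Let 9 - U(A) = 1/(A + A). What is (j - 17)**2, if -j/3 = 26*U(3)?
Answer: 498436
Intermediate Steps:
U(A) = 9 - 1/(2*A) (U(A) = 9 - 1/(A + A) = 9 - 1/(2*A))
j = -689 (j = -78*(9 - 1/2/3) = -78*(9 - 1/2*1/3) = -78*(9 - 1/6) = -78*53/6 = -3*689/3 = -689)
(j - 17)**2 = (-689 - 17)**2 = (-706)**2 = 498436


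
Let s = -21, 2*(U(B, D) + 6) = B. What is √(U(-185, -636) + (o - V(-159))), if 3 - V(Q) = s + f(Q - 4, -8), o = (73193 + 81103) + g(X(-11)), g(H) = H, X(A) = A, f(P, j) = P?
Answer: √615998/2 ≈ 392.43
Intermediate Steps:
U(B, D) = -6 + B/2
o = 154285 (o = (73193 + 81103) - 11 = 154296 - 11 = 154285)
V(Q) = 28 - Q (V(Q) = 3 - (-21 + (Q - 4)) = 3 - (-21 + (-4 + Q)) = 3 - (-25 + Q) = 3 + (25 - Q) = 28 - Q)
√(U(-185, -636) + (o - V(-159))) = √((-6 + (½)*(-185)) + (154285 - (28 - 1*(-159)))) = √((-6 - 185/2) + (154285 - (28 + 159))) = √(-197/2 + (154285 - 1*187)) = √(-197/2 + (154285 - 187)) = √(-197/2 + 154098) = √(307999/2) = √615998/2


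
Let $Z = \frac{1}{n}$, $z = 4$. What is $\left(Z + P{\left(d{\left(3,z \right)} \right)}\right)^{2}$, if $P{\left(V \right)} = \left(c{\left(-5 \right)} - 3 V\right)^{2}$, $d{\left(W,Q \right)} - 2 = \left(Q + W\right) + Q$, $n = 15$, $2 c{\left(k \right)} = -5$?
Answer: $\frac{10678948921}{3600} \approx 2.9664 \cdot 10^{6}$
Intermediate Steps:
$c{\left(k \right)} = - \frac{5}{2}$ ($c{\left(k \right)} = \frac{1}{2} \left(-5\right) = - \frac{5}{2}$)
$d{\left(W,Q \right)} = 2 + W + 2 Q$ ($d{\left(W,Q \right)} = 2 + \left(\left(Q + W\right) + Q\right) = 2 + \left(W + 2 Q\right) = 2 + W + 2 Q$)
$P{\left(V \right)} = \left(- \frac{5}{2} - 3 V\right)^{2}$
$Z = \frac{1}{15} \approx 0.066667$
$\left(Z + P{\left(d{\left(3,z \right)} \right)}\right)^{2} = \left(\frac{1}{15} + \frac{\left(5 + 6 \left(2 + 3 + 2 \cdot 4\right)\right)^{2}}{4}\right)^{2} = \left(\frac{1}{15} + \frac{\left(5 + 6 \left(2 + 3 + 8\right)\right)^{2}}{4}\right)^{2} = \left(\frac{1}{15} + \frac{\left(5 + 6 \cdot 13\right)^{2}}{4}\right)^{2} = \left(\frac{1}{15} + \frac{\left(5 + 78\right)^{2}}{4}\right)^{2} = \left(\frac{1}{15} + \frac{83^{2}}{4}\right)^{2} = \left(\frac{1}{15} + \frac{1}{4} \cdot 6889\right)^{2} = \left(\frac{1}{15} + \frac{6889}{4}\right)^{2} = \left(\frac{103339}{60}\right)^{2} = \frac{10678948921}{3600}$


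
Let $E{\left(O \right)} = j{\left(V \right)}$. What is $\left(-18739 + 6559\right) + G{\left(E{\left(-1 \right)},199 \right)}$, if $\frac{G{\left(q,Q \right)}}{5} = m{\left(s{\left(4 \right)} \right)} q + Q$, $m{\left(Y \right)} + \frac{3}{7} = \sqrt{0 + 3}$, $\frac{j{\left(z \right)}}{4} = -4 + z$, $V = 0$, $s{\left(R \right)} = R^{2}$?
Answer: $- \frac{78055}{7} - 80 \sqrt{3} \approx -11289.0$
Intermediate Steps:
$j{\left(z \right)} = -16 + 4 z$ ($j{\left(z \right)} = 4 \left(-4 + z\right) = -16 + 4 z$)
$E{\left(O \right)} = -16$ ($E{\left(O \right)} = -16 + 4 \cdot 0 = -16 + 0 = -16$)
$m{\left(Y \right)} = - \frac{3}{7} + \sqrt{3}$ ($m{\left(Y \right)} = - \frac{3}{7} + \sqrt{0 + 3} = - \frac{3}{7} + \sqrt{3}$)
$G{\left(q,Q \right)} = 5 Q + 5 q \left(- \frac{3}{7} + \sqrt{3}\right)$ ($G{\left(q,Q \right)} = 5 \left(\left(- \frac{3}{7} + \sqrt{3}\right) q + Q\right) = 5 \left(q \left(- \frac{3}{7} + \sqrt{3}\right) + Q\right) = 5 \left(Q + q \left(- \frac{3}{7} + \sqrt{3}\right)\right) = 5 Q + 5 q \left(- \frac{3}{7} + \sqrt{3}\right)$)
$\left(-18739 + 6559\right) + G{\left(E{\left(-1 \right)},199 \right)} = \left(-18739 + 6559\right) + \left(5 \cdot 199 - - \frac{80 \left(3 - 7 \sqrt{3}\right)}{7}\right) = -12180 + \left(995 + \left(\frac{240}{7} - 80 \sqrt{3}\right)\right) = -12180 + \left(\frac{7205}{7} - 80 \sqrt{3}\right) = - \frac{78055}{7} - 80 \sqrt{3}$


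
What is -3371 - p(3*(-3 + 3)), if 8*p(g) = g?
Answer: -3371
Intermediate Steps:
p(g) = g/8
-3371 - p(3*(-3 + 3)) = -3371 - 3*(-3 + 3)/8 = -3371 - 3*0/8 = -3371 - 0/8 = -3371 - 1*0 = -3371 + 0 = -3371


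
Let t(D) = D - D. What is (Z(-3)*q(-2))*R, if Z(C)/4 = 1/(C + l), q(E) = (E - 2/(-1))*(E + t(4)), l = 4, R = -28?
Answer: 0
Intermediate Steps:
t(D) = 0
q(E) = E*(2 + E) (q(E) = (E - 2/(-1))*(E + 0) = (E - 2*(-1))*E = (E + 2)*E = (2 + E)*E = E*(2 + E))
Z(C) = 4/(4 + C) (Z(C) = 4/(C + 4) = 4/(4 + C))
(Z(-3)*q(-2))*R = ((4/(4 - 3))*(-2*(2 - 2)))*(-28) = ((4/1)*(-2*0))*(-28) = ((4*1)*0)*(-28) = (4*0)*(-28) = 0*(-28) = 0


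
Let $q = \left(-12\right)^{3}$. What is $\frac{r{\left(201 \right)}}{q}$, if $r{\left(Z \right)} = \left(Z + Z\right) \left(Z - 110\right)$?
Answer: $- \frac{6097}{288} \approx -21.17$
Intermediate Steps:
$q = -1728$
$r{\left(Z \right)} = 2 Z \left(-110 + Z\right)$
$\frac{r{\left(201 \right)}}{q} = \frac{2 \cdot 201 \left(-110 + 201\right)}{-1728} = 2 \cdot 201 \cdot 91 \left(- \frac{1}{1728}\right) = 36582 \left(- \frac{1}{1728}\right) = - \frac{6097}{288}$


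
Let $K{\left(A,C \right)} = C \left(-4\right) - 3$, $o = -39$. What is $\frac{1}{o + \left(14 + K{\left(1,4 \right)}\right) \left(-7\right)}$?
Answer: $- \frac{1}{4} \approx -0.25$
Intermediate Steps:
$K{\left(A,C \right)} = -3 - 4 C$ ($K{\left(A,C \right)} = - 4 C - 3 = -3 - 4 C$)
$\frac{1}{o + \left(14 + K{\left(1,4 \right)}\right) \left(-7\right)} = \frac{1}{-39 + \left(14 - 19\right) \left(-7\right)} = \frac{1}{-39 - -35} = \frac{1}{-39 + 35} = \frac{1}{-4} = - \frac{1}{4}$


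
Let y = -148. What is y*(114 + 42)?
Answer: -23088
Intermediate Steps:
y*(114 + 42) = -148*(114 + 42) = -148*156 = -23088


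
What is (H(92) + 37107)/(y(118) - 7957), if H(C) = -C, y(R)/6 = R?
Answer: -3365/659 ≈ -5.1062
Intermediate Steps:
y(R) = 6*R
(H(92) + 37107)/(y(118) - 7957) = (-1*92 + 37107)/(6*118 - 7957) = (-92 + 37107)/(708 - 7957) = 37015/(-7249) = 37015*(-1/7249) = -3365/659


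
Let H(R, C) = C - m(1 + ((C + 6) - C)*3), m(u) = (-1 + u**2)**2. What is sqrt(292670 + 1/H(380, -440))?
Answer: 3*sqrt(137476867670610)/65020 ≈ 540.99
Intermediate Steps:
H(R, C) = -129600 + C (H(R, C) = C - (-1 + (1 + ((C + 6) - C)*3)**2)**2 = C - (-1 + (1 + ((6 + C) - C)*3)**2)**2 = C - (-1 + (1 + 6*3)**2)**2 = C - (-1 + (1 + 18)**2)**2 = C - (-1 + 19**2)**2 = C - (-1 + 361)**2 = C - 1*360**2 = C - 1*129600 = C - 129600 = -129600 + C)
sqrt(292670 + 1/H(380, -440)) = sqrt(292670 + 1/(-129600 - 440)) = sqrt(292670 + 1/(-130040)) = sqrt(292670 - 1/130040) = sqrt(38058806799/130040) = 3*sqrt(137476867670610)/65020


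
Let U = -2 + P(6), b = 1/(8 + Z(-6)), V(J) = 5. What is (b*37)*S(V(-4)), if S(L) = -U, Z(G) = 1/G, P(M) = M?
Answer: -888/47 ≈ -18.894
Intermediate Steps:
b = 6/47 (b = 1/(8 + 1/(-6)) = 1/(8 - ⅙) = 1/(47/6) = 6/47 ≈ 0.12766)
U = 4 (U = -2 + 6 = 4)
S(L) = -4 (S(L) = -1*4 = -4)
(b*37)*S(V(-4)) = ((6/47)*37)*(-4) = (222/47)*(-4) = -888/47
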